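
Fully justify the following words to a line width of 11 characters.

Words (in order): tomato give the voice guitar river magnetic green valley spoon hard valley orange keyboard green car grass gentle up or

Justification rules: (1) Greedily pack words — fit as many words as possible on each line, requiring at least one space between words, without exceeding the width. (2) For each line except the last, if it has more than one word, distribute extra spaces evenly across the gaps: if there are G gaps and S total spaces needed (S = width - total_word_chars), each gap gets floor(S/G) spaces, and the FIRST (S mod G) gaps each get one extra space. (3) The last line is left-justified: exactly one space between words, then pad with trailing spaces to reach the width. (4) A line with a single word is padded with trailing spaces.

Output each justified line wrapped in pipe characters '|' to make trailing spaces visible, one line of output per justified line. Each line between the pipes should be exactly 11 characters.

Line 1: ['tomato', 'give'] (min_width=11, slack=0)
Line 2: ['the', 'voice'] (min_width=9, slack=2)
Line 3: ['guitar'] (min_width=6, slack=5)
Line 4: ['river'] (min_width=5, slack=6)
Line 5: ['magnetic'] (min_width=8, slack=3)
Line 6: ['green'] (min_width=5, slack=6)
Line 7: ['valley'] (min_width=6, slack=5)
Line 8: ['spoon', 'hard'] (min_width=10, slack=1)
Line 9: ['valley'] (min_width=6, slack=5)
Line 10: ['orange'] (min_width=6, slack=5)
Line 11: ['keyboard'] (min_width=8, slack=3)
Line 12: ['green', 'car'] (min_width=9, slack=2)
Line 13: ['grass'] (min_width=5, slack=6)
Line 14: ['gentle', 'up'] (min_width=9, slack=2)
Line 15: ['or'] (min_width=2, slack=9)

Answer: |tomato give|
|the   voice|
|guitar     |
|river      |
|magnetic   |
|green      |
|valley     |
|spoon  hard|
|valley     |
|orange     |
|keyboard   |
|green   car|
|grass      |
|gentle   up|
|or         |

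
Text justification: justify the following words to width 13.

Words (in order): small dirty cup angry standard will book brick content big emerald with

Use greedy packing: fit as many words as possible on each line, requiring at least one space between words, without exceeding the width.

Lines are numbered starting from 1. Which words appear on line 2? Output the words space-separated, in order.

Answer: cup angry

Derivation:
Line 1: ['small', 'dirty'] (min_width=11, slack=2)
Line 2: ['cup', 'angry'] (min_width=9, slack=4)
Line 3: ['standard', 'will'] (min_width=13, slack=0)
Line 4: ['book', 'brick'] (min_width=10, slack=3)
Line 5: ['content', 'big'] (min_width=11, slack=2)
Line 6: ['emerald', 'with'] (min_width=12, slack=1)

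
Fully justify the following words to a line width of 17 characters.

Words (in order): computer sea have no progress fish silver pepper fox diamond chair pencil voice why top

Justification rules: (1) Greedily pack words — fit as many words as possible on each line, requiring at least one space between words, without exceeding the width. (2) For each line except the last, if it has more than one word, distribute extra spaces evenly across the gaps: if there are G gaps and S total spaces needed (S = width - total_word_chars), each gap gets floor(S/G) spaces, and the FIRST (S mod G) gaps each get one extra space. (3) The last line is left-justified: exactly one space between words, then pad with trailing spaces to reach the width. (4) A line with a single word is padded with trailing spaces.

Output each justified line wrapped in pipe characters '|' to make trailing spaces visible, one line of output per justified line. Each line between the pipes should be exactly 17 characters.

Answer: |computer sea have|
|no  progress fish|
|silver pepper fox|
|diamond     chair|
|pencil  voice why|
|top              |

Derivation:
Line 1: ['computer', 'sea', 'have'] (min_width=17, slack=0)
Line 2: ['no', 'progress', 'fish'] (min_width=16, slack=1)
Line 3: ['silver', 'pepper', 'fox'] (min_width=17, slack=0)
Line 4: ['diamond', 'chair'] (min_width=13, slack=4)
Line 5: ['pencil', 'voice', 'why'] (min_width=16, slack=1)
Line 6: ['top'] (min_width=3, slack=14)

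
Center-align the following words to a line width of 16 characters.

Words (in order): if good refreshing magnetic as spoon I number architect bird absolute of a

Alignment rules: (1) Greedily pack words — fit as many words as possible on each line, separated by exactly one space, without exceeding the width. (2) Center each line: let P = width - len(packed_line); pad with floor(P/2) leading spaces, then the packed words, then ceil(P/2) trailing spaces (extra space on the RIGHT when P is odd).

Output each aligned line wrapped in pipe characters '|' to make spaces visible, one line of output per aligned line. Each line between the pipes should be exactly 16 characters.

Answer: |    if good     |
|   refreshing   |
|  magnetic as   |
| spoon I number |
| architect bird |
| absolute of a  |

Derivation:
Line 1: ['if', 'good'] (min_width=7, slack=9)
Line 2: ['refreshing'] (min_width=10, slack=6)
Line 3: ['magnetic', 'as'] (min_width=11, slack=5)
Line 4: ['spoon', 'I', 'number'] (min_width=14, slack=2)
Line 5: ['architect', 'bird'] (min_width=14, slack=2)
Line 6: ['absolute', 'of', 'a'] (min_width=13, slack=3)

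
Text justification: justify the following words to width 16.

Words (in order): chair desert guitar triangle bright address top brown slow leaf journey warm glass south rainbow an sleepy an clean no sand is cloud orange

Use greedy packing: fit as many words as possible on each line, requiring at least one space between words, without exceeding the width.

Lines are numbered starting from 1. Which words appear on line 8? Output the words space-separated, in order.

Line 1: ['chair', 'desert'] (min_width=12, slack=4)
Line 2: ['guitar', 'triangle'] (min_width=15, slack=1)
Line 3: ['bright', 'address'] (min_width=14, slack=2)
Line 4: ['top', 'brown', 'slow'] (min_width=14, slack=2)
Line 5: ['leaf', 'journey'] (min_width=12, slack=4)
Line 6: ['warm', 'glass', 'south'] (min_width=16, slack=0)
Line 7: ['rainbow', 'an'] (min_width=10, slack=6)
Line 8: ['sleepy', 'an', 'clean'] (min_width=15, slack=1)
Line 9: ['no', 'sand', 'is', 'cloud'] (min_width=16, slack=0)
Line 10: ['orange'] (min_width=6, slack=10)

Answer: sleepy an clean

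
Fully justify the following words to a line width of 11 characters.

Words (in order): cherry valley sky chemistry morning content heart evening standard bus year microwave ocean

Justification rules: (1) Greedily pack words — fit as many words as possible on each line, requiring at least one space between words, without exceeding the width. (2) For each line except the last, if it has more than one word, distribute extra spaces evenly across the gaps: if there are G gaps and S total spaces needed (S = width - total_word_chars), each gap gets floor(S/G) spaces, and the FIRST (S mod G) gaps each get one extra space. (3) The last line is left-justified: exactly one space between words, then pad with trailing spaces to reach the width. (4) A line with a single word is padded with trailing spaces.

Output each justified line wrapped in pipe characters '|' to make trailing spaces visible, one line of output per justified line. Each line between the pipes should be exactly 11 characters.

Line 1: ['cherry'] (min_width=6, slack=5)
Line 2: ['valley', 'sky'] (min_width=10, slack=1)
Line 3: ['chemistry'] (min_width=9, slack=2)
Line 4: ['morning'] (min_width=7, slack=4)
Line 5: ['content'] (min_width=7, slack=4)
Line 6: ['heart'] (min_width=5, slack=6)
Line 7: ['evening'] (min_width=7, slack=4)
Line 8: ['standard'] (min_width=8, slack=3)
Line 9: ['bus', 'year'] (min_width=8, slack=3)
Line 10: ['microwave'] (min_width=9, slack=2)
Line 11: ['ocean'] (min_width=5, slack=6)

Answer: |cherry     |
|valley  sky|
|chemistry  |
|morning    |
|content    |
|heart      |
|evening    |
|standard   |
|bus    year|
|microwave  |
|ocean      |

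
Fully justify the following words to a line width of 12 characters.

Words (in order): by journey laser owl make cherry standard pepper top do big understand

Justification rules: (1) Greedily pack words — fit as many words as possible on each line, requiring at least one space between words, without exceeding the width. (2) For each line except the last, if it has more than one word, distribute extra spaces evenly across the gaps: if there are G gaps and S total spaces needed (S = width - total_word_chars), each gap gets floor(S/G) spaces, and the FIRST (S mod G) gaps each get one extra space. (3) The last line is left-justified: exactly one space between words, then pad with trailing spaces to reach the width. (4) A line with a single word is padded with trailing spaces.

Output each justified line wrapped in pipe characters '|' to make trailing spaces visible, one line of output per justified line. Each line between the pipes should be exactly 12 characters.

Line 1: ['by', 'journey'] (min_width=10, slack=2)
Line 2: ['laser', 'owl'] (min_width=9, slack=3)
Line 3: ['make', 'cherry'] (min_width=11, slack=1)
Line 4: ['standard'] (min_width=8, slack=4)
Line 5: ['pepper', 'top'] (min_width=10, slack=2)
Line 6: ['do', 'big'] (min_width=6, slack=6)
Line 7: ['understand'] (min_width=10, slack=2)

Answer: |by   journey|
|laser    owl|
|make  cherry|
|standard    |
|pepper   top|
|do       big|
|understand  |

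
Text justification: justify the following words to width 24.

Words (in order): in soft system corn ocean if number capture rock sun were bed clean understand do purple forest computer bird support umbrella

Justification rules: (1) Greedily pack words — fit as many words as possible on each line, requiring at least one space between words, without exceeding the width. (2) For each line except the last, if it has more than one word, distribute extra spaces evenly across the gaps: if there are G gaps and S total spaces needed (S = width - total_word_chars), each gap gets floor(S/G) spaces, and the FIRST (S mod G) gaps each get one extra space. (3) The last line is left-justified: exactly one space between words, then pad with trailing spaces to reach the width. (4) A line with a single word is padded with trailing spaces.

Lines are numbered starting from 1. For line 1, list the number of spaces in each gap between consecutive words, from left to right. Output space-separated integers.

Line 1: ['in', 'soft', 'system', 'corn'] (min_width=19, slack=5)
Line 2: ['ocean', 'if', 'number', 'capture'] (min_width=23, slack=1)
Line 3: ['rock', 'sun', 'were', 'bed', 'clean'] (min_width=23, slack=1)
Line 4: ['understand', 'do', 'purple'] (min_width=20, slack=4)
Line 5: ['forest', 'computer', 'bird'] (min_width=20, slack=4)
Line 6: ['support', 'umbrella'] (min_width=16, slack=8)

Answer: 3 3 2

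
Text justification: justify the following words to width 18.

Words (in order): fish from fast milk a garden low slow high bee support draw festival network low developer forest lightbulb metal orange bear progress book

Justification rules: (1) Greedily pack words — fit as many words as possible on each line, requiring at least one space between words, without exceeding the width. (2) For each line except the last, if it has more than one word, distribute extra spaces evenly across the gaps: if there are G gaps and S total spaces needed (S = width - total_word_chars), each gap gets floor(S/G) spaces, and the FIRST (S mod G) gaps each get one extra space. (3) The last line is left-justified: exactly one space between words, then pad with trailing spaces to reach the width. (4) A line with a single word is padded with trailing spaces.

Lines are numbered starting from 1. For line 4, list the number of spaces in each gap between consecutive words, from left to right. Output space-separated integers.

Line 1: ['fish', 'from', 'fast'] (min_width=14, slack=4)
Line 2: ['milk', 'a', 'garden', 'low'] (min_width=17, slack=1)
Line 3: ['slow', 'high', 'bee'] (min_width=13, slack=5)
Line 4: ['support', 'draw'] (min_width=12, slack=6)
Line 5: ['festival', 'network'] (min_width=16, slack=2)
Line 6: ['low', 'developer'] (min_width=13, slack=5)
Line 7: ['forest', 'lightbulb'] (min_width=16, slack=2)
Line 8: ['metal', 'orange', 'bear'] (min_width=17, slack=1)
Line 9: ['progress', 'book'] (min_width=13, slack=5)

Answer: 7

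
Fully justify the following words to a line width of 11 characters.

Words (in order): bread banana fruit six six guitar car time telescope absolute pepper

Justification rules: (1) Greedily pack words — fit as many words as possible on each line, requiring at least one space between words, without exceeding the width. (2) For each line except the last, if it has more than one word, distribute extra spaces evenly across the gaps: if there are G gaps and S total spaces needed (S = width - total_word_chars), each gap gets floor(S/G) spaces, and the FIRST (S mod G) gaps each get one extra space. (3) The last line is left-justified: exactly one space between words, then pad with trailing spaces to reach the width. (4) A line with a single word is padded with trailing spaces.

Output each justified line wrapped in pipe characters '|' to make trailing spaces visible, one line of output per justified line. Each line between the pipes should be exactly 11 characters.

Answer: |bread      |
|banana     |
|fruit   six|
|six  guitar|
|car    time|
|telescope  |
|absolute   |
|pepper     |

Derivation:
Line 1: ['bread'] (min_width=5, slack=6)
Line 2: ['banana'] (min_width=6, slack=5)
Line 3: ['fruit', 'six'] (min_width=9, slack=2)
Line 4: ['six', 'guitar'] (min_width=10, slack=1)
Line 5: ['car', 'time'] (min_width=8, slack=3)
Line 6: ['telescope'] (min_width=9, slack=2)
Line 7: ['absolute'] (min_width=8, slack=3)
Line 8: ['pepper'] (min_width=6, slack=5)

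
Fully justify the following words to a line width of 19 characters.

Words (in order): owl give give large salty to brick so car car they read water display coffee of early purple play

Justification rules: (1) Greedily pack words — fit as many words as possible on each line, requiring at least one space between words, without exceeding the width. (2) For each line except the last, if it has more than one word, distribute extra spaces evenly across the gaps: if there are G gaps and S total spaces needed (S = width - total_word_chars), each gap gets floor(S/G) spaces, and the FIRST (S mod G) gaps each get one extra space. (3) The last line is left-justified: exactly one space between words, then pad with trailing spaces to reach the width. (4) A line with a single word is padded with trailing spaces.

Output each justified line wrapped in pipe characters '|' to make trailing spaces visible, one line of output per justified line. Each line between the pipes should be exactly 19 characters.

Line 1: ['owl', 'give', 'give', 'large'] (min_width=19, slack=0)
Line 2: ['salty', 'to', 'brick', 'so'] (min_width=17, slack=2)
Line 3: ['car', 'car', 'they', 'read'] (min_width=17, slack=2)
Line 4: ['water', 'display'] (min_width=13, slack=6)
Line 5: ['coffee', 'of', 'early'] (min_width=15, slack=4)
Line 6: ['purple', 'play'] (min_width=11, slack=8)

Answer: |owl give give large|
|salty  to  brick so|
|car  car  they read|
|water       display|
|coffee   of   early|
|purple play        |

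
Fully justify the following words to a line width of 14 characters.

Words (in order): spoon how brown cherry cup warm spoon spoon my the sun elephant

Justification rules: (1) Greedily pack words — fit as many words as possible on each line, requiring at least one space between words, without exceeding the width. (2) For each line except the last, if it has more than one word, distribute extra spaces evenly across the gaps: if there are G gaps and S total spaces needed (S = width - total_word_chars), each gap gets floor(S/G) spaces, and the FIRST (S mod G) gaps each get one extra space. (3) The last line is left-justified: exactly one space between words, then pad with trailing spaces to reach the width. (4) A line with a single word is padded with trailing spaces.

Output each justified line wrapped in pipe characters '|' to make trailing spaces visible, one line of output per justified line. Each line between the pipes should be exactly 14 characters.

Answer: |spoon      how|
|brown   cherry|
|cup warm spoon|
|spoon  my  the|
|sun elephant  |

Derivation:
Line 1: ['spoon', 'how'] (min_width=9, slack=5)
Line 2: ['brown', 'cherry'] (min_width=12, slack=2)
Line 3: ['cup', 'warm', 'spoon'] (min_width=14, slack=0)
Line 4: ['spoon', 'my', 'the'] (min_width=12, slack=2)
Line 5: ['sun', 'elephant'] (min_width=12, slack=2)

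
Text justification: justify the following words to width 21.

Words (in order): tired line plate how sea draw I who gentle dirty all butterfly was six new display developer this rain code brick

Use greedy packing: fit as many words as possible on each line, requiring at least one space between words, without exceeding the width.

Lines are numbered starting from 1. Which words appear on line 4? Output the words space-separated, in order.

Line 1: ['tired', 'line', 'plate', 'how'] (min_width=20, slack=1)
Line 2: ['sea', 'draw', 'I', 'who', 'gentle'] (min_width=21, slack=0)
Line 3: ['dirty', 'all', 'butterfly'] (min_width=19, slack=2)
Line 4: ['was', 'six', 'new', 'display'] (min_width=19, slack=2)
Line 5: ['developer', 'this', 'rain'] (min_width=19, slack=2)
Line 6: ['code', 'brick'] (min_width=10, slack=11)

Answer: was six new display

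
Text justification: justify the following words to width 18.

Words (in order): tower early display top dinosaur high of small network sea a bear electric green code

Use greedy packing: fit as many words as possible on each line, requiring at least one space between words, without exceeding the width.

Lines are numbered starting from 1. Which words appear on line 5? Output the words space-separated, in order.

Line 1: ['tower', 'early'] (min_width=11, slack=7)
Line 2: ['display', 'top'] (min_width=11, slack=7)
Line 3: ['dinosaur', 'high', 'of'] (min_width=16, slack=2)
Line 4: ['small', 'network', 'sea'] (min_width=17, slack=1)
Line 5: ['a', 'bear', 'electric'] (min_width=15, slack=3)
Line 6: ['green', 'code'] (min_width=10, slack=8)

Answer: a bear electric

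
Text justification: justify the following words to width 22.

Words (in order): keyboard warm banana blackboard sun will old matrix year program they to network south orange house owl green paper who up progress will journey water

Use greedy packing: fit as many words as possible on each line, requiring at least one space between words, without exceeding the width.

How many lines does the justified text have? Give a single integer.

Line 1: ['keyboard', 'warm', 'banana'] (min_width=20, slack=2)
Line 2: ['blackboard', 'sun', 'will'] (min_width=19, slack=3)
Line 3: ['old', 'matrix', 'year'] (min_width=15, slack=7)
Line 4: ['program', 'they', 'to'] (min_width=15, slack=7)
Line 5: ['network', 'south', 'orange'] (min_width=20, slack=2)
Line 6: ['house', 'owl', 'green', 'paper'] (min_width=21, slack=1)
Line 7: ['who', 'up', 'progress', 'will'] (min_width=20, slack=2)
Line 8: ['journey', 'water'] (min_width=13, slack=9)
Total lines: 8

Answer: 8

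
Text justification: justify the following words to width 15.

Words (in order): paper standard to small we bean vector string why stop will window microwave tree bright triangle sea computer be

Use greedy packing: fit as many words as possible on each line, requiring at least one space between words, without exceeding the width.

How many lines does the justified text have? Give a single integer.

Line 1: ['paper', 'standard'] (min_width=14, slack=1)
Line 2: ['to', 'small', 'we'] (min_width=11, slack=4)
Line 3: ['bean', 'vector'] (min_width=11, slack=4)
Line 4: ['string', 'why', 'stop'] (min_width=15, slack=0)
Line 5: ['will', 'window'] (min_width=11, slack=4)
Line 6: ['microwave', 'tree'] (min_width=14, slack=1)
Line 7: ['bright', 'triangle'] (min_width=15, slack=0)
Line 8: ['sea', 'computer', 'be'] (min_width=15, slack=0)
Total lines: 8

Answer: 8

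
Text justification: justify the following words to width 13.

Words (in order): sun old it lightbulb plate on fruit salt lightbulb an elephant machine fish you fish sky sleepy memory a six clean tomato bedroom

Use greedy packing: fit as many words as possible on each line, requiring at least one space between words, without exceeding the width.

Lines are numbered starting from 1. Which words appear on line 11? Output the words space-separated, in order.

Line 1: ['sun', 'old', 'it'] (min_width=10, slack=3)
Line 2: ['lightbulb'] (min_width=9, slack=4)
Line 3: ['plate', 'on'] (min_width=8, slack=5)
Line 4: ['fruit', 'salt'] (min_width=10, slack=3)
Line 5: ['lightbulb', 'an'] (min_width=12, slack=1)
Line 6: ['elephant'] (min_width=8, slack=5)
Line 7: ['machine', 'fish'] (min_width=12, slack=1)
Line 8: ['you', 'fish', 'sky'] (min_width=12, slack=1)
Line 9: ['sleepy', 'memory'] (min_width=13, slack=0)
Line 10: ['a', 'six', 'clean'] (min_width=11, slack=2)
Line 11: ['tomato'] (min_width=6, slack=7)
Line 12: ['bedroom'] (min_width=7, slack=6)

Answer: tomato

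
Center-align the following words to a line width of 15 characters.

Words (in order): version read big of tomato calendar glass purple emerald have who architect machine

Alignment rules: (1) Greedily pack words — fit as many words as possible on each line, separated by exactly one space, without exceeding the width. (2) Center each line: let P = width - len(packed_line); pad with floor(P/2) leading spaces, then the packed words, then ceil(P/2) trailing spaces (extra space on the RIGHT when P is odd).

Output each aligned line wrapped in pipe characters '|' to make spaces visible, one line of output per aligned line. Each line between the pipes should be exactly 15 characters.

Line 1: ['version', 'read'] (min_width=12, slack=3)
Line 2: ['big', 'of', 'tomato'] (min_width=13, slack=2)
Line 3: ['calendar', 'glass'] (min_width=14, slack=1)
Line 4: ['purple', 'emerald'] (min_width=14, slack=1)
Line 5: ['have', 'who'] (min_width=8, slack=7)
Line 6: ['architect'] (min_width=9, slack=6)
Line 7: ['machine'] (min_width=7, slack=8)

Answer: | version read  |
| big of tomato |
|calendar glass |
|purple emerald |
|   have who    |
|   architect   |
|    machine    |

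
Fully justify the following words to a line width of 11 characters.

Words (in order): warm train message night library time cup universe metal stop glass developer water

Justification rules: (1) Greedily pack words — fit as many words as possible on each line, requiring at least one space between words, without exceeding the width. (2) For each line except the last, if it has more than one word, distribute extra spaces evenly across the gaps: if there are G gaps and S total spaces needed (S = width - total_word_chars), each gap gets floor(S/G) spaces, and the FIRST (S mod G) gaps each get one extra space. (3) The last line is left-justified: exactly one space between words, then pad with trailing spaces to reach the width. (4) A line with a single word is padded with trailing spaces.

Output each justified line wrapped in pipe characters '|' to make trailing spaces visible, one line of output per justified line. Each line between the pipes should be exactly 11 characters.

Line 1: ['warm', 'train'] (min_width=10, slack=1)
Line 2: ['message'] (min_width=7, slack=4)
Line 3: ['night'] (min_width=5, slack=6)
Line 4: ['library'] (min_width=7, slack=4)
Line 5: ['time', 'cup'] (min_width=8, slack=3)
Line 6: ['universe'] (min_width=8, slack=3)
Line 7: ['metal', 'stop'] (min_width=10, slack=1)
Line 8: ['glass'] (min_width=5, slack=6)
Line 9: ['developer'] (min_width=9, slack=2)
Line 10: ['water'] (min_width=5, slack=6)

Answer: |warm  train|
|message    |
|night      |
|library    |
|time    cup|
|universe   |
|metal  stop|
|glass      |
|developer  |
|water      |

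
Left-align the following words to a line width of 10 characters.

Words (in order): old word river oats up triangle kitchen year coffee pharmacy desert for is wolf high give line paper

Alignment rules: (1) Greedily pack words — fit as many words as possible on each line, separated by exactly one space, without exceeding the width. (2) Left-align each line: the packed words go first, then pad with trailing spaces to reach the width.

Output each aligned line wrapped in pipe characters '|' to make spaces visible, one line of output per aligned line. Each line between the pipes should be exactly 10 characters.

Answer: |old word  |
|river oats|
|up        |
|triangle  |
|kitchen   |
|year      |
|coffee    |
|pharmacy  |
|desert for|
|is wolf   |
|high give |
|line paper|

Derivation:
Line 1: ['old', 'word'] (min_width=8, slack=2)
Line 2: ['river', 'oats'] (min_width=10, slack=0)
Line 3: ['up'] (min_width=2, slack=8)
Line 4: ['triangle'] (min_width=8, slack=2)
Line 5: ['kitchen'] (min_width=7, slack=3)
Line 6: ['year'] (min_width=4, slack=6)
Line 7: ['coffee'] (min_width=6, slack=4)
Line 8: ['pharmacy'] (min_width=8, slack=2)
Line 9: ['desert', 'for'] (min_width=10, slack=0)
Line 10: ['is', 'wolf'] (min_width=7, slack=3)
Line 11: ['high', 'give'] (min_width=9, slack=1)
Line 12: ['line', 'paper'] (min_width=10, slack=0)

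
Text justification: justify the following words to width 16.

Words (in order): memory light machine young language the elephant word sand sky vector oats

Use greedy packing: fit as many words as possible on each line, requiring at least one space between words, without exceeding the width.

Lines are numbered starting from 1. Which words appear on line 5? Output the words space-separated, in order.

Line 1: ['memory', 'light'] (min_width=12, slack=4)
Line 2: ['machine', 'young'] (min_width=13, slack=3)
Line 3: ['language', 'the'] (min_width=12, slack=4)
Line 4: ['elephant', 'word'] (min_width=13, slack=3)
Line 5: ['sand', 'sky', 'vector'] (min_width=15, slack=1)
Line 6: ['oats'] (min_width=4, slack=12)

Answer: sand sky vector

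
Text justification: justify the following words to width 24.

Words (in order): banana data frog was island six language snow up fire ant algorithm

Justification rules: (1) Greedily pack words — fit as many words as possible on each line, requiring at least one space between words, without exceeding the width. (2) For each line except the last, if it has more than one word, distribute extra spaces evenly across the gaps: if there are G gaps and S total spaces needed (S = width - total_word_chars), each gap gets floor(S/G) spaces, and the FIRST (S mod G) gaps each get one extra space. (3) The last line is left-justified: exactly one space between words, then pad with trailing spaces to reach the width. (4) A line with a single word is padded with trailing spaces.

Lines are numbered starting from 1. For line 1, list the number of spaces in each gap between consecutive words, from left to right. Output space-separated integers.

Line 1: ['banana', 'data', 'frog', 'was'] (min_width=20, slack=4)
Line 2: ['island', 'six', 'language', 'snow'] (min_width=24, slack=0)
Line 3: ['up', 'fire', 'ant', 'algorithm'] (min_width=21, slack=3)

Answer: 3 2 2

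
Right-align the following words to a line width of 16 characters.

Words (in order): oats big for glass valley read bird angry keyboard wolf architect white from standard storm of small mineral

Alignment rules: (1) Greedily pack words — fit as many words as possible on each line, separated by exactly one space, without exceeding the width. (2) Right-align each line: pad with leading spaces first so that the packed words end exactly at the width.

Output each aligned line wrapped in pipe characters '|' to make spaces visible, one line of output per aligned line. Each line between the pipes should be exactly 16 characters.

Line 1: ['oats', 'big', 'for'] (min_width=12, slack=4)
Line 2: ['glass', 'valley'] (min_width=12, slack=4)
Line 3: ['read', 'bird', 'angry'] (min_width=15, slack=1)
Line 4: ['keyboard', 'wolf'] (min_width=13, slack=3)
Line 5: ['architect', 'white'] (min_width=15, slack=1)
Line 6: ['from', 'standard'] (min_width=13, slack=3)
Line 7: ['storm', 'of', 'small'] (min_width=14, slack=2)
Line 8: ['mineral'] (min_width=7, slack=9)

Answer: |    oats big for|
|    glass valley|
| read bird angry|
|   keyboard wolf|
| architect white|
|   from standard|
|  storm of small|
|         mineral|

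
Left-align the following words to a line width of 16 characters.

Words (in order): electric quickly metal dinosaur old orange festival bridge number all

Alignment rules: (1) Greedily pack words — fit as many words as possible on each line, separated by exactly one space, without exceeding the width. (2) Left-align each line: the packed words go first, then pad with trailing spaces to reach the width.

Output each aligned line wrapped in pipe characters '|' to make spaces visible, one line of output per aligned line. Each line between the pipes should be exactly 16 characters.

Line 1: ['electric', 'quickly'] (min_width=16, slack=0)
Line 2: ['metal', 'dinosaur'] (min_width=14, slack=2)
Line 3: ['old', 'orange'] (min_width=10, slack=6)
Line 4: ['festival', 'bridge'] (min_width=15, slack=1)
Line 5: ['number', 'all'] (min_width=10, slack=6)

Answer: |electric quickly|
|metal dinosaur  |
|old orange      |
|festival bridge |
|number all      |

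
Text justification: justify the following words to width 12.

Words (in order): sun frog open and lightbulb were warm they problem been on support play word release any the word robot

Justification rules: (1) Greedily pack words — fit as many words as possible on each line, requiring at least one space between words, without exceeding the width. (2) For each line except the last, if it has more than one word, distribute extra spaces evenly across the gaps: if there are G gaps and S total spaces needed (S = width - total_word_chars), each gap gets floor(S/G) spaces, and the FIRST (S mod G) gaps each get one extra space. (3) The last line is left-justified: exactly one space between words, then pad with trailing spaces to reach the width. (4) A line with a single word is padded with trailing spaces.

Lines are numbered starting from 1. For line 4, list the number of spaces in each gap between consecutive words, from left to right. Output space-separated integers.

Line 1: ['sun', 'frog'] (min_width=8, slack=4)
Line 2: ['open', 'and'] (min_width=8, slack=4)
Line 3: ['lightbulb'] (min_width=9, slack=3)
Line 4: ['were', 'warm'] (min_width=9, slack=3)
Line 5: ['they', 'problem'] (min_width=12, slack=0)
Line 6: ['been', 'on'] (min_width=7, slack=5)
Line 7: ['support', 'play'] (min_width=12, slack=0)
Line 8: ['word', 'release'] (min_width=12, slack=0)
Line 9: ['any', 'the', 'word'] (min_width=12, slack=0)
Line 10: ['robot'] (min_width=5, slack=7)

Answer: 4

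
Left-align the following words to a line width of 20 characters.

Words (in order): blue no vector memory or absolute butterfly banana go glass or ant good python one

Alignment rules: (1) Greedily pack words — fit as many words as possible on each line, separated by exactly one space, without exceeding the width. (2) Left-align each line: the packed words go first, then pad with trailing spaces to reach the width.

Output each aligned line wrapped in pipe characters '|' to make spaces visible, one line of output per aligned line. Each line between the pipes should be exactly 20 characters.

Line 1: ['blue', 'no', 'vector'] (min_width=14, slack=6)
Line 2: ['memory', 'or', 'absolute'] (min_width=18, slack=2)
Line 3: ['butterfly', 'banana', 'go'] (min_width=19, slack=1)
Line 4: ['glass', 'or', 'ant', 'good'] (min_width=17, slack=3)
Line 5: ['python', 'one'] (min_width=10, slack=10)

Answer: |blue no vector      |
|memory or absolute  |
|butterfly banana go |
|glass or ant good   |
|python one          |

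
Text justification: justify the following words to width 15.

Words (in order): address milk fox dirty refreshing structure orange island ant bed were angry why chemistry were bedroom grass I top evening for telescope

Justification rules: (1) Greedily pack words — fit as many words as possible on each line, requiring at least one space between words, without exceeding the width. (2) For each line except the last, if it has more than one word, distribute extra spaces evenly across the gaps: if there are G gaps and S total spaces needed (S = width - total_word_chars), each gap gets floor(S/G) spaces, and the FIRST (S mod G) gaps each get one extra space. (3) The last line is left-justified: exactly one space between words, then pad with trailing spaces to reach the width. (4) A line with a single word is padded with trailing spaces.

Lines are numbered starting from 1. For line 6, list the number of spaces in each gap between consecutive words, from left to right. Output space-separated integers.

Answer: 3 2

Derivation:
Line 1: ['address', 'milk'] (min_width=12, slack=3)
Line 2: ['fox', 'dirty'] (min_width=9, slack=6)
Line 3: ['refreshing'] (min_width=10, slack=5)
Line 4: ['structure'] (min_width=9, slack=6)
Line 5: ['orange', 'island'] (min_width=13, slack=2)
Line 6: ['ant', 'bed', 'were'] (min_width=12, slack=3)
Line 7: ['angry', 'why'] (min_width=9, slack=6)
Line 8: ['chemistry', 'were'] (min_width=14, slack=1)
Line 9: ['bedroom', 'grass', 'I'] (min_width=15, slack=0)
Line 10: ['top', 'evening', 'for'] (min_width=15, slack=0)
Line 11: ['telescope'] (min_width=9, slack=6)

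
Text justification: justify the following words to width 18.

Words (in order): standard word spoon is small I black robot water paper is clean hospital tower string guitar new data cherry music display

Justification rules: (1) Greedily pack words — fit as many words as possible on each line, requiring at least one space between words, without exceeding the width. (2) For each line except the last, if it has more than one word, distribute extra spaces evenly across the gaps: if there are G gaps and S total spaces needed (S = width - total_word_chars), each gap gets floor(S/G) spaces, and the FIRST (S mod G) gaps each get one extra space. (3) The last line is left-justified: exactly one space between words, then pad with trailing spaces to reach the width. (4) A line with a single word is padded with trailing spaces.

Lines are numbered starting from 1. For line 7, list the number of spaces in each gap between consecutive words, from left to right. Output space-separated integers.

Line 1: ['standard', 'word'] (min_width=13, slack=5)
Line 2: ['spoon', 'is', 'small', 'I'] (min_width=16, slack=2)
Line 3: ['black', 'robot', 'water'] (min_width=17, slack=1)
Line 4: ['paper', 'is', 'clean'] (min_width=14, slack=4)
Line 5: ['hospital', 'tower'] (min_width=14, slack=4)
Line 6: ['string', 'guitar', 'new'] (min_width=17, slack=1)
Line 7: ['data', 'cherry', 'music'] (min_width=17, slack=1)
Line 8: ['display'] (min_width=7, slack=11)

Answer: 2 1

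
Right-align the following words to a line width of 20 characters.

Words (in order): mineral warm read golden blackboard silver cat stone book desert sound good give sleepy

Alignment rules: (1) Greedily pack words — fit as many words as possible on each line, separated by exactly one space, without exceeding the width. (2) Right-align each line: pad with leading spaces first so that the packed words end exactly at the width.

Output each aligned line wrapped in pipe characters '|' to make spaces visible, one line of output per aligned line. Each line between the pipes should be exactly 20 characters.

Answer: |   mineral warm read|
|   golden blackboard|
|    silver cat stone|
|   book desert sound|
|    good give sleepy|

Derivation:
Line 1: ['mineral', 'warm', 'read'] (min_width=17, slack=3)
Line 2: ['golden', 'blackboard'] (min_width=17, slack=3)
Line 3: ['silver', 'cat', 'stone'] (min_width=16, slack=4)
Line 4: ['book', 'desert', 'sound'] (min_width=17, slack=3)
Line 5: ['good', 'give', 'sleepy'] (min_width=16, slack=4)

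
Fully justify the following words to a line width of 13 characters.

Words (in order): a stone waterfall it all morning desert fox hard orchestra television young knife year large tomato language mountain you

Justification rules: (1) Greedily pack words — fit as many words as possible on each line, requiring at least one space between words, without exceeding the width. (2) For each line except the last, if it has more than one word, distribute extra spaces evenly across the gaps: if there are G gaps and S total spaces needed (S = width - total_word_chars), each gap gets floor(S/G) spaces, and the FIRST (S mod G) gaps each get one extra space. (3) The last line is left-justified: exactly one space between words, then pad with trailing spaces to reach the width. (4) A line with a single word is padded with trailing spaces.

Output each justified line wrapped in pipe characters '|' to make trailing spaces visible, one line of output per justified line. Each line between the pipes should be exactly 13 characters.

Answer: |a       stone|
|waterfall  it|
|all   morning|
|desert    fox|
|hard         |
|orchestra    |
|television   |
|young   knife|
|year    large|
|tomato       |
|language     |
|mountain you |

Derivation:
Line 1: ['a', 'stone'] (min_width=7, slack=6)
Line 2: ['waterfall', 'it'] (min_width=12, slack=1)
Line 3: ['all', 'morning'] (min_width=11, slack=2)
Line 4: ['desert', 'fox'] (min_width=10, slack=3)
Line 5: ['hard'] (min_width=4, slack=9)
Line 6: ['orchestra'] (min_width=9, slack=4)
Line 7: ['television'] (min_width=10, slack=3)
Line 8: ['young', 'knife'] (min_width=11, slack=2)
Line 9: ['year', 'large'] (min_width=10, slack=3)
Line 10: ['tomato'] (min_width=6, slack=7)
Line 11: ['language'] (min_width=8, slack=5)
Line 12: ['mountain', 'you'] (min_width=12, slack=1)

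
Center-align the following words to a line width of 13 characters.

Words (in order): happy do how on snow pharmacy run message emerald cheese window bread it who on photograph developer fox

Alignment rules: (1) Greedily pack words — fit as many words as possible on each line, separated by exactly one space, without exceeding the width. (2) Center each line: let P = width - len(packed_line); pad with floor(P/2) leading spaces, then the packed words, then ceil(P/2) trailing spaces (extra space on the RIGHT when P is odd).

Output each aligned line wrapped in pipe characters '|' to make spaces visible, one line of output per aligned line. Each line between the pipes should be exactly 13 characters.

Answer: |happy do how |
|   on snow   |
|pharmacy run |
|   message   |
|   emerald   |
|cheese window|
|bread it who |
|on photograph|
|developer fox|

Derivation:
Line 1: ['happy', 'do', 'how'] (min_width=12, slack=1)
Line 2: ['on', 'snow'] (min_width=7, slack=6)
Line 3: ['pharmacy', 'run'] (min_width=12, slack=1)
Line 4: ['message'] (min_width=7, slack=6)
Line 5: ['emerald'] (min_width=7, slack=6)
Line 6: ['cheese', 'window'] (min_width=13, slack=0)
Line 7: ['bread', 'it', 'who'] (min_width=12, slack=1)
Line 8: ['on', 'photograph'] (min_width=13, slack=0)
Line 9: ['developer', 'fox'] (min_width=13, slack=0)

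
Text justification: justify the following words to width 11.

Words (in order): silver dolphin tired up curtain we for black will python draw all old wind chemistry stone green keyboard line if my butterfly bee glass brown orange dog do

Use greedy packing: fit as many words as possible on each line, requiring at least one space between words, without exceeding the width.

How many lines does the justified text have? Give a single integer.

Line 1: ['silver'] (min_width=6, slack=5)
Line 2: ['dolphin'] (min_width=7, slack=4)
Line 3: ['tired', 'up'] (min_width=8, slack=3)
Line 4: ['curtain', 'we'] (min_width=10, slack=1)
Line 5: ['for', 'black'] (min_width=9, slack=2)
Line 6: ['will', 'python'] (min_width=11, slack=0)
Line 7: ['draw', 'all'] (min_width=8, slack=3)
Line 8: ['old', 'wind'] (min_width=8, slack=3)
Line 9: ['chemistry'] (min_width=9, slack=2)
Line 10: ['stone', 'green'] (min_width=11, slack=0)
Line 11: ['keyboard'] (min_width=8, slack=3)
Line 12: ['line', 'if', 'my'] (min_width=10, slack=1)
Line 13: ['butterfly'] (min_width=9, slack=2)
Line 14: ['bee', 'glass'] (min_width=9, slack=2)
Line 15: ['brown'] (min_width=5, slack=6)
Line 16: ['orange', 'dog'] (min_width=10, slack=1)
Line 17: ['do'] (min_width=2, slack=9)
Total lines: 17

Answer: 17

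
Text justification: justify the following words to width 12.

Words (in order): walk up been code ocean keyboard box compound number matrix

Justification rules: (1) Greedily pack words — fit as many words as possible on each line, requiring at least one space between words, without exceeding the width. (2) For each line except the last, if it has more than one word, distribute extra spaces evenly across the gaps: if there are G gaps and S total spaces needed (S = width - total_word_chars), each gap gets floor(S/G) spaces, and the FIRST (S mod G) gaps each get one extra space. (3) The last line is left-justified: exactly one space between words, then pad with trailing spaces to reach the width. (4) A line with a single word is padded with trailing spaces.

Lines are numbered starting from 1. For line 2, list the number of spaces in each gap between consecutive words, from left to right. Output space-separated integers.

Answer: 3

Derivation:
Line 1: ['walk', 'up', 'been'] (min_width=12, slack=0)
Line 2: ['code', 'ocean'] (min_width=10, slack=2)
Line 3: ['keyboard', 'box'] (min_width=12, slack=0)
Line 4: ['compound'] (min_width=8, slack=4)
Line 5: ['number'] (min_width=6, slack=6)
Line 6: ['matrix'] (min_width=6, slack=6)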